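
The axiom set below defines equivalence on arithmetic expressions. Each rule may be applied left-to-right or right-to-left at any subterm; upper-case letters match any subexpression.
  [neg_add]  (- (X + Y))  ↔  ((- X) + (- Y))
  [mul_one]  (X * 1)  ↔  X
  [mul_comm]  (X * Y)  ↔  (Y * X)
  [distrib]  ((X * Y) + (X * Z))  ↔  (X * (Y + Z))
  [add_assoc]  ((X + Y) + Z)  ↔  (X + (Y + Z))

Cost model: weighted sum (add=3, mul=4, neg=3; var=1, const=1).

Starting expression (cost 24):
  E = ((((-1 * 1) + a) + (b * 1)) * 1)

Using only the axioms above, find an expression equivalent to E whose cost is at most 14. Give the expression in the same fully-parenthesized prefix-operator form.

step 1: mul_one (→) rewrites (-1 * 1) into -1, now (((-1 + a) + (b * 1)) * 1)
step 2: mul_comm (→) rewrites (b * 1) into (1 * b), now (((-1 + a) + (1 * b)) * 1)
step 3: mul_one (→) rewrites (((-1 + a) + (1 * b)) * 1) into ((-1 + a) + (1 * b)), reaching cost 14 (bound 14)

((-1 + a) + (1 * b))   [cost 14]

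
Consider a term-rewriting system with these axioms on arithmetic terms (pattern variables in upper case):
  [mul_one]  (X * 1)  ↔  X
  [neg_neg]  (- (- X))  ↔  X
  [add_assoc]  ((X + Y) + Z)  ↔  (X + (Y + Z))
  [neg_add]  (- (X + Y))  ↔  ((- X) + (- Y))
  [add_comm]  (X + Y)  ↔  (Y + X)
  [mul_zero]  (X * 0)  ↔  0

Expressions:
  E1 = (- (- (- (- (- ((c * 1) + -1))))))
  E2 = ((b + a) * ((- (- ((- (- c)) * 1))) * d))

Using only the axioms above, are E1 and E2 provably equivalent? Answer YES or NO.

All listed rules preserve value, hence provable equivalence implies equal values everywhere; look for a separating assignment.
a=0, b=0, c=0, d=0 gives E1 ↦ 1, E2 ↦ 0; values differ ⇒ not provably equivalent.

NO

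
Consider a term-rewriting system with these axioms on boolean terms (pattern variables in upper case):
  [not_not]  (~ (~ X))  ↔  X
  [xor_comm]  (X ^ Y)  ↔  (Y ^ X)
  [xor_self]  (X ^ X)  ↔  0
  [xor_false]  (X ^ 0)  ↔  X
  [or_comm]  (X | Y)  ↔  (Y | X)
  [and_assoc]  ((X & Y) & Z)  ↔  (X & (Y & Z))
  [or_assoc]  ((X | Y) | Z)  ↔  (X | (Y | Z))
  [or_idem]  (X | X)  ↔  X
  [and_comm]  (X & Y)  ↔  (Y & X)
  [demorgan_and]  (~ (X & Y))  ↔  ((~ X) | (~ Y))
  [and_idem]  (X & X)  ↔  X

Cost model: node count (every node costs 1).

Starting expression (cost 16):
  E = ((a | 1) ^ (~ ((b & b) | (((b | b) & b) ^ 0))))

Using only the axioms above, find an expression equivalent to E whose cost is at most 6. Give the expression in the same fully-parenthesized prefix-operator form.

1. [or_idem →] (b | b)  →  b;  E = ((a | 1) ^ (~ ((b & b) | ((b & b) ^ 0))))
2. [and_idem →] (b & b)  →  b;  E = ((a | 1) ^ (~ (b | ((b & b) ^ 0))))
3. [xor_false →] ((b & b) ^ 0)  →  (b & b);  E = ((a | 1) ^ (~ (b | (b & b))))
4. [and_idem →] (b & b)  →  b;  E = ((a | 1) ^ (~ (b | b)))
5. [xor_comm →] ((a | 1) ^ (~ (b | b)))  →  ((~ (b | b)) ^ (a | 1))
6. [or_idem →] (b | b)  →  b;  cost 6 ≤ 6, done

((~ b) ^ (a | 1))   [cost 6]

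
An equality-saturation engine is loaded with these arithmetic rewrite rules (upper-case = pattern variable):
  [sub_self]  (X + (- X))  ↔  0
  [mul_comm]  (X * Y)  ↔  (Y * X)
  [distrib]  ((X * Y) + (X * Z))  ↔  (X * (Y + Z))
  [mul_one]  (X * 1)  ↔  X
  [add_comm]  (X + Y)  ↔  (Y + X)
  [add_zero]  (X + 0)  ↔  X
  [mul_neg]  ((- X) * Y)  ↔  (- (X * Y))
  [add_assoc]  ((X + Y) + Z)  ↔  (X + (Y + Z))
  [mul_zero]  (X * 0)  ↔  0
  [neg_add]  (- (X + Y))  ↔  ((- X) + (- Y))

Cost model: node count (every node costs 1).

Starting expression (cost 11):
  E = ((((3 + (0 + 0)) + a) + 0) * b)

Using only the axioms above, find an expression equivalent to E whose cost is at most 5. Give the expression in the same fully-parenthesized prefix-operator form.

(1) (0 + 0)  =[add_zero →]=  0    ⊢ ((((3 + 0) + a) + 0) * b)
(2) (3 + 0)  =[add_zero →]=  3    ⊢ (((3 + a) + 0) * b)
(3) ((3 + a) + 0)  =[add_zero →]=  (3 + a)    ⊢ cost 5, within 5

((3 + a) * b)   [cost 5]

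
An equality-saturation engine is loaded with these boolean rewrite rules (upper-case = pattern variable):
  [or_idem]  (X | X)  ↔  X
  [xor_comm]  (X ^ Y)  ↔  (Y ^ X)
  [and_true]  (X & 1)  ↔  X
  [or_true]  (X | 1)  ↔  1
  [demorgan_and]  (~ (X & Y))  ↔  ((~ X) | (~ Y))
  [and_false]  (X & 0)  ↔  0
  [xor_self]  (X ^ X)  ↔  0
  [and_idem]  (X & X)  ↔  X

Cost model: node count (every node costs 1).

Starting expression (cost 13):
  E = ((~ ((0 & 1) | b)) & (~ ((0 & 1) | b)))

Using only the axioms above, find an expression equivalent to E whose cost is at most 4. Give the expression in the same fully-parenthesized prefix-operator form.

(~ (0 | b))   [cost 4]

1. [and_true →] (0 & 1)  →  0;  E = ((~ (0 | b)) & (~ ((0 & 1) | b)))
2. [and_true →] (0 & 1)  →  0;  E = ((~ (0 | b)) & (~ (0 | b)))
3. [and_idem →] ((~ (0 | b)) & (~ (0 | b)))  →  (~ (0 | b));  cost 4 ≤ 4, done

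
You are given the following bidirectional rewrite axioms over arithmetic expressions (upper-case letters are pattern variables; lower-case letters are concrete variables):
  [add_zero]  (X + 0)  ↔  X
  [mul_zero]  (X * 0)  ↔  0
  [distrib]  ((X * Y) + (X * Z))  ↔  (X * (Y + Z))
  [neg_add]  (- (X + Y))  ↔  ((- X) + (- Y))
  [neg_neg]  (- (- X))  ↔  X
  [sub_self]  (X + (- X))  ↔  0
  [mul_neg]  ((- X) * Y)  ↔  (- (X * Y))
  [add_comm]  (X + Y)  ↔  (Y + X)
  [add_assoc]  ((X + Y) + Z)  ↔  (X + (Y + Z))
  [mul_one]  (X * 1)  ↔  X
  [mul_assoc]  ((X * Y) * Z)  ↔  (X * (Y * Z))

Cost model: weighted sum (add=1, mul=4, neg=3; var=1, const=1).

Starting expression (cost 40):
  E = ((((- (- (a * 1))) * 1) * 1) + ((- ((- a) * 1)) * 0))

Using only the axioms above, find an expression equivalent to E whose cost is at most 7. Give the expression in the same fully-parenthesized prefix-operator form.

(- (- a))   [cost 7]

(1) (a * 1)  =[mul_one →]=  a    ⊢ ((((- (- a)) * 1) * 1) + ((- ((- a) * 1)) * 0))
(2) ((- (- a)) * 1)  =[mul_neg →]=  (- ((- a) * 1))    ⊢ (((- ((- a) * 1)) * 1) + ((- ((- a) * 1)) * 0))
(3) (((- ((- a) * 1)) * 1) + ((- ((- a) * 1)) * 0))  =[distrib →]=  ((- ((- a) * 1)) * (1 + 0))
(4) (1 + 0)  =[add_zero →]=  1    ⊢ ((- ((- a) * 1)) * 1)
(5) ((- a) * 1)  =[mul_one →]=  (- a)    ⊢ ((- (- a)) * 1)
(6) ((- (- a)) * 1)  =[mul_one →]=  (- (- a))    ⊢ cost 7, within 7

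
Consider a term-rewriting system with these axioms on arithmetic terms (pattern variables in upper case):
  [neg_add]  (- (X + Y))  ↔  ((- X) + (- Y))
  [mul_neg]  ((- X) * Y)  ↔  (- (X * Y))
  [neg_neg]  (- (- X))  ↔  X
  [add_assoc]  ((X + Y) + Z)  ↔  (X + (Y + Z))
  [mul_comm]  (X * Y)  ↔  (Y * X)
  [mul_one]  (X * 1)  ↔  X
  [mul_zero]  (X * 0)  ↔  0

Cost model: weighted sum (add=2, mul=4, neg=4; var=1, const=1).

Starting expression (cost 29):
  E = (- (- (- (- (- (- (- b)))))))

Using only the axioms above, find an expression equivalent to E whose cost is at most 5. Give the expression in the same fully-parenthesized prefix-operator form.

step 1: neg_neg (→) rewrites (- (- (- (- b)))) into (- (- b)), now (- (- (- (- (- b)))))
step 2: neg_neg (→) rewrites (- (- (- b))) into (- b), now (- (- (- b)))
step 3: neg_neg (→) rewrites (- (- (- b))) into (- b), reaching cost 5 (bound 5)

(- b)   [cost 5]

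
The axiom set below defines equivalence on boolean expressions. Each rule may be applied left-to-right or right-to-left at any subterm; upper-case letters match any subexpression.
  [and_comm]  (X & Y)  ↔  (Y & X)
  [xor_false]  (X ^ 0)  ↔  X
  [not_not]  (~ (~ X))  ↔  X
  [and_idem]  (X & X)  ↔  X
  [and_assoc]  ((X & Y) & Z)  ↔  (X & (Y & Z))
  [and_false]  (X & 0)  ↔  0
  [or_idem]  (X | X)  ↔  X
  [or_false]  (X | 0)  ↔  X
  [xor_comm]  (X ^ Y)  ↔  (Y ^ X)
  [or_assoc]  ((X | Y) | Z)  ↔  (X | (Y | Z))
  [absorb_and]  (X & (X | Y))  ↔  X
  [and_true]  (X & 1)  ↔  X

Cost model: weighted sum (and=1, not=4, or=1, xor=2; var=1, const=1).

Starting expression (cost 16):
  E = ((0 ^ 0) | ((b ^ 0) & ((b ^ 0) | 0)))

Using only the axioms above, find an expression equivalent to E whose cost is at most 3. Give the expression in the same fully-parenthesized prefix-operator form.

(0 | b)   [cost 3]

step 1: xor_false (→) rewrites (0 ^ 0) into 0, now (0 | ((b ^ 0) & ((b ^ 0) | 0)))
step 2: absorb_and (→) rewrites ((b ^ 0) & ((b ^ 0) | 0)) into (b ^ 0), now (0 | (b ^ 0))
step 3: xor_false (→) rewrites (b ^ 0) into b, reaching cost 3 (bound 3)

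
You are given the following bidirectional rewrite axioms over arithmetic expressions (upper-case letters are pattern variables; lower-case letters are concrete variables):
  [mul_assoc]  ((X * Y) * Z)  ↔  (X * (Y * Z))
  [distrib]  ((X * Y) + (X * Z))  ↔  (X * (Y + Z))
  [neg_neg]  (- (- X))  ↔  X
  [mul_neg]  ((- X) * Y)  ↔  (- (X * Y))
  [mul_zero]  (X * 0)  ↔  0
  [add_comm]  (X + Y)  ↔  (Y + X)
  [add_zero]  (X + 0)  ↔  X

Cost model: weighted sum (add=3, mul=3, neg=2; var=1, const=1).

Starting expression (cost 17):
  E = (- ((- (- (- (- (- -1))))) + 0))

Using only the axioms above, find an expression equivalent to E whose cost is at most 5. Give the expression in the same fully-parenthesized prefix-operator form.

(1) (- (- (- -1)))  =[neg_neg →]=  (- -1)    ⊢ (- ((- (- (- -1))) + 0))
(2) (- (- -1))  =[neg_neg →]=  -1    ⊢ (- ((- -1) + 0))
(3) ((- -1) + 0)  =[add_zero →]=  (- -1)    ⊢ cost 5, within 5

(- (- -1))   [cost 5]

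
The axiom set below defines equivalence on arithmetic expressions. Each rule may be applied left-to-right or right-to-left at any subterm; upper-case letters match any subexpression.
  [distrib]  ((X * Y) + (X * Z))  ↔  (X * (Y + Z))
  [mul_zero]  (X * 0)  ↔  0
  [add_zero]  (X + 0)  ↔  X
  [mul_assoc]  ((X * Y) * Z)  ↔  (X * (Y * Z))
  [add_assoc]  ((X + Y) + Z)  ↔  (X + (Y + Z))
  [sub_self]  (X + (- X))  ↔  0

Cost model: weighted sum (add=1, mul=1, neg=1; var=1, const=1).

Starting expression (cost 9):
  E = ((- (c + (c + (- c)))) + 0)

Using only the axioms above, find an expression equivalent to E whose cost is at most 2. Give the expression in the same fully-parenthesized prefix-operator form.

(1) ((- (c + (c + (- c)))) + 0)  =[add_zero →]=  (- (c + (c + (- c))))
(2) (c + (- c))  =[sub_self →]=  0    ⊢ (- (c + 0))
(3) (c + 0)  =[add_zero →]=  c    ⊢ cost 2, within 2

(- c)   [cost 2]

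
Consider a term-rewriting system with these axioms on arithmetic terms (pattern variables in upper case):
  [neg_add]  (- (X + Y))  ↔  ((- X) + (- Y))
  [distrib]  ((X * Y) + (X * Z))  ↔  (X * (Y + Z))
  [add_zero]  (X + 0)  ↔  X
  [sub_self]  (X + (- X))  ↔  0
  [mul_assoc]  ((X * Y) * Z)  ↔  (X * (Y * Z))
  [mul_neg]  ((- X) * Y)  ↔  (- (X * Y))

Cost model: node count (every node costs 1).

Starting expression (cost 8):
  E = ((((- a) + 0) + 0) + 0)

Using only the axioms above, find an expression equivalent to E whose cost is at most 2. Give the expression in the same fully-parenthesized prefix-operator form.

step 1: add_zero (→) rewrites (((- a) + 0) + 0) into ((- a) + 0), now (((- a) + 0) + 0)
step 2: add_zero (→) rewrites (((- a) + 0) + 0) into ((- a) + 0)
step 3: add_zero (→) rewrites ((- a) + 0) into (- a), reaching cost 2 (bound 2)

(- a)   [cost 2]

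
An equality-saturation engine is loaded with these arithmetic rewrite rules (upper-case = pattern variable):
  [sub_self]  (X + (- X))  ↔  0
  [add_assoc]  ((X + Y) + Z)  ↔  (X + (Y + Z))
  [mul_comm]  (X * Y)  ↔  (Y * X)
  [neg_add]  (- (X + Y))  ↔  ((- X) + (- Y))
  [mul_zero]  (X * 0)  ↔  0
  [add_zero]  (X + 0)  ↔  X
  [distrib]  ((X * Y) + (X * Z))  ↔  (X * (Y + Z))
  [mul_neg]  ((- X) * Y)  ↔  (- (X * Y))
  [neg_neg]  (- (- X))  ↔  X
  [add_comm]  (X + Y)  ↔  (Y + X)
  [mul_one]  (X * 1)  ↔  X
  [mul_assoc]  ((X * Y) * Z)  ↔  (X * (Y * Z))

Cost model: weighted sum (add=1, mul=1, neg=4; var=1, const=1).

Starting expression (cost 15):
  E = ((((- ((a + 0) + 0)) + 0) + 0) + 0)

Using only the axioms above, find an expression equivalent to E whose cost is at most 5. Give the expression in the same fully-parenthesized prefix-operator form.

(- a)   [cost 5]

1. [add_zero →] ((a + 0) + 0)  →  (a + 0);  E = ((((- (a + 0)) + 0) + 0) + 0)
2. [add_zero →] (a + 0)  →  a;  E = ((((- a) + 0) + 0) + 0)
3. [add_zero →] ((- a) + 0)  →  (- a);  E = (((- a) + 0) + 0)
4. [add_zero →] ((- a) + 0)  →  (- a);  E = ((- a) + 0)
5. [add_zero →] ((- a) + 0)  →  (- a);  cost 5 ≤ 5, done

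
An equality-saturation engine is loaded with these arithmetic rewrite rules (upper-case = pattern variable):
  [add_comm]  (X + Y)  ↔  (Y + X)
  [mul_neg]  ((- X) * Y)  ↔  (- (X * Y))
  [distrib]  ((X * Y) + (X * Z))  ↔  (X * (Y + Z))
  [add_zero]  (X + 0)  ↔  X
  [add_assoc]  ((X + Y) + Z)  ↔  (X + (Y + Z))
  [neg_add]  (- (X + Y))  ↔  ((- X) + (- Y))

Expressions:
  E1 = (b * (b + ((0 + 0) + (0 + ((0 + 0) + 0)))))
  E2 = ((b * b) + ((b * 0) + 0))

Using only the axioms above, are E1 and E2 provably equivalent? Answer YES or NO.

step 1: add_zero (→) rewrites (0 + 0) into 0, now (b * (b + ((0 + 0) + (0 + (0 + 0)))))
step 2: add_zero (→) rewrites (0 + 0) into 0, now (b * (b + ((0 + 0) + (0 + 0))))
step 3: add_zero (→) rewrites (0 + 0) into 0, now (b * (b + ((0 + 0) + 0)))
step 4: add_zero (→) rewrites (0 + 0) into 0, now (b * (b + (0 + 0)))
step 5: add_zero (→) rewrites (0 + 0) into 0, now (b * (b + 0))
step 6: distrib (←) rewrites (b * (b + 0)) into ((b * b) + (b * 0))
step 7: add_zero (←) rewrites (b * 0) into ((b * 0) + 0), which is E2

YES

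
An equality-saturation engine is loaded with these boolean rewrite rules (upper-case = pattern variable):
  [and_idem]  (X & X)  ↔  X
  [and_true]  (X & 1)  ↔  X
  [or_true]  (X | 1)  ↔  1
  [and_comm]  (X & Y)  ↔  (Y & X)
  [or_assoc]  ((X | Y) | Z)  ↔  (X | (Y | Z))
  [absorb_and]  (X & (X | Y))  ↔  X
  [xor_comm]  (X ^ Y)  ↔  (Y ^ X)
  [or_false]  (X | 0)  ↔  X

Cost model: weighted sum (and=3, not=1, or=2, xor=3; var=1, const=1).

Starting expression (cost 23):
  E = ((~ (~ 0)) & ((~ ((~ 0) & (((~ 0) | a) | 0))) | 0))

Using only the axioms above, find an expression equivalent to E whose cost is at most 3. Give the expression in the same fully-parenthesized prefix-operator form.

(~ (~ 0))   [cost 3]

1. [or_false →] (((~ 0) | a) | 0)  →  ((~ 0) | a);  E = ((~ (~ 0)) & ((~ ((~ 0) & ((~ 0) | a))) | 0))
2. [absorb_and →] ((~ 0) & ((~ 0) | a))  →  (~ 0);  E = ((~ (~ 0)) & ((~ (~ 0)) | 0))
3. [absorb_and →] ((~ (~ 0)) & ((~ (~ 0)) | 0))  →  (~ (~ 0));  cost 3 ≤ 3, done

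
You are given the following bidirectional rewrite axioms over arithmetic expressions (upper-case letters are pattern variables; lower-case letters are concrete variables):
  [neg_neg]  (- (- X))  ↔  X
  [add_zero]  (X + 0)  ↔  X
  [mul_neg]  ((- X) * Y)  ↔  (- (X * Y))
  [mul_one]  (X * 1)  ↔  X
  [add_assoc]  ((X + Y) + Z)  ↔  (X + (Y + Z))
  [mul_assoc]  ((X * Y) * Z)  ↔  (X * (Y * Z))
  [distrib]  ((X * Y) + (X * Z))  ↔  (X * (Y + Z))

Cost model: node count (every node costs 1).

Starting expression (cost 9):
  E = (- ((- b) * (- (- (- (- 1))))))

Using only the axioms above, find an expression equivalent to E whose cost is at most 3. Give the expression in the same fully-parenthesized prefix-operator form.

(- (- b))   [cost 3]

(1) (- (- (- (- 1))))  =[neg_neg →]=  (- (- 1))    ⊢ (- ((- b) * (- (- 1))))
(2) (- (- 1))  =[neg_neg →]=  1    ⊢ (- ((- b) * 1))
(3) ((- b) * 1)  =[mul_one →]=  (- b)    ⊢ cost 3, within 3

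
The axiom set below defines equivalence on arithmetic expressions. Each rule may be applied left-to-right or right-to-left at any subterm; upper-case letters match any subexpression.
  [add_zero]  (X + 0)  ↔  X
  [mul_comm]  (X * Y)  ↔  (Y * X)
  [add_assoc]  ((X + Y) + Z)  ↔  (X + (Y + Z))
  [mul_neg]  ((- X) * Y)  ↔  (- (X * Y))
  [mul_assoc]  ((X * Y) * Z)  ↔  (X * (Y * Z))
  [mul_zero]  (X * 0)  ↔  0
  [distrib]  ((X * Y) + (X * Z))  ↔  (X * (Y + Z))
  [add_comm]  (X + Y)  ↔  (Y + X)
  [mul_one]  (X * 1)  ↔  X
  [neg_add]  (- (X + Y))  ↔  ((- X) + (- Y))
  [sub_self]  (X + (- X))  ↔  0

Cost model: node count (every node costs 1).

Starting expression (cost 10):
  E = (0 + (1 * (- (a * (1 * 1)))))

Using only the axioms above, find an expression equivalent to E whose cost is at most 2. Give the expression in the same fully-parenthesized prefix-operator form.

step 1: mul_one (→) rewrites (1 * 1) into 1, now (0 + (1 * (- (a * 1))))
step 2: add_comm (→) rewrites (0 + (1 * (- (a * 1)))) into ((1 * (- (a * 1))) + 0)
step 3: mul_one (→) rewrites (a * 1) into a, now ((1 * (- a)) + 0)
step 4: mul_comm (→) rewrites (1 * (- a)) into ((- a) * 1), now (((- a) * 1) + 0)
step 5: mul_one (→) rewrites ((- a) * 1) into (- a), now ((- a) + 0)
step 6: add_zero (→) rewrites ((- a) + 0) into (- a), reaching cost 2 (bound 2)

(- a)   [cost 2]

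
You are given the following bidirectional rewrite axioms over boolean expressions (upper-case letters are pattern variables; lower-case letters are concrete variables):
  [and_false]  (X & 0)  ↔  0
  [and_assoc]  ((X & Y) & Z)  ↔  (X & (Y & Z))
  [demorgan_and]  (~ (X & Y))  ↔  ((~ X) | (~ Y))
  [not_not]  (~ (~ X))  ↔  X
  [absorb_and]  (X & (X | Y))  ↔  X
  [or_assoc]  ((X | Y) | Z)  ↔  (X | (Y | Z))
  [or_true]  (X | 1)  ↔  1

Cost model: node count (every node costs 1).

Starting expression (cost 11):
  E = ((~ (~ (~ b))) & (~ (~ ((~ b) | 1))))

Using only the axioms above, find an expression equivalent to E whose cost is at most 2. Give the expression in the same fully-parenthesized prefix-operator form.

(~ b)   [cost 2]

1. [not_not →] (~ (~ b))  →  b;  E = ((~ b) & (~ (~ ((~ b) | 1))))
2. [not_not →] (~ (~ ((~ b) | 1)))  →  ((~ b) | 1);  E = ((~ b) & ((~ b) | 1))
3. [absorb_and →] ((~ b) & ((~ b) | 1))  →  (~ b);  cost 2 ≤ 2, done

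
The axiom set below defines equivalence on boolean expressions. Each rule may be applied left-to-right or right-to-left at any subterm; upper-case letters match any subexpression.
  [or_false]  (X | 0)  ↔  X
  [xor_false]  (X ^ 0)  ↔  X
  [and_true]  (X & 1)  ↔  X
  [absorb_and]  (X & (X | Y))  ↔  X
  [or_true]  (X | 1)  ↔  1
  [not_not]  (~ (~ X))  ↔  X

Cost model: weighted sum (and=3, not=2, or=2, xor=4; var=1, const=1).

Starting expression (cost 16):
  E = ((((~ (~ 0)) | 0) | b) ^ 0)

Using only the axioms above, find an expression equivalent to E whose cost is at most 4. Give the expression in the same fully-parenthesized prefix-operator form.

(0 | b)   [cost 4]

1. [xor_false →] ((((~ (~ 0)) | 0) | b) ^ 0)  →  (((~ (~ 0)) | 0) | b)
2. [or_false →] ((~ (~ 0)) | 0)  →  (~ (~ 0));  E = ((~ (~ 0)) | b)
3. [not_not →] (~ (~ 0))  →  0;  cost 4 ≤ 4, done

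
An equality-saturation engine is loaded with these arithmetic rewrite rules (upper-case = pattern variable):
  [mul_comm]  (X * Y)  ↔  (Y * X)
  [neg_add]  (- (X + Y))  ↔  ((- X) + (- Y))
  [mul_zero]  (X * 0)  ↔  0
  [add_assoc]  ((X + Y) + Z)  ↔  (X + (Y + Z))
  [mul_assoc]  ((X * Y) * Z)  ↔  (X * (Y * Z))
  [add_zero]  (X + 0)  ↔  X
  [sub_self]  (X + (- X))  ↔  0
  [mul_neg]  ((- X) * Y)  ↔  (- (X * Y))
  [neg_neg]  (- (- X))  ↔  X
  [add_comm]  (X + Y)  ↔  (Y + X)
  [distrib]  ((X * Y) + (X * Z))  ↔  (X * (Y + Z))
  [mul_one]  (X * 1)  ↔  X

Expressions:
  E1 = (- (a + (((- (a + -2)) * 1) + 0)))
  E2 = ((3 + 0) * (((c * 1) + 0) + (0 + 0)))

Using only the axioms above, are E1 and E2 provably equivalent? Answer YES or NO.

All listed rules preserve value, hence provable equivalence implies equal values everywhere; look for a separating assignment.
a=0, c=0 gives E1 ↦ -2, E2 ↦ 0; values differ ⇒ not provably equivalent.

NO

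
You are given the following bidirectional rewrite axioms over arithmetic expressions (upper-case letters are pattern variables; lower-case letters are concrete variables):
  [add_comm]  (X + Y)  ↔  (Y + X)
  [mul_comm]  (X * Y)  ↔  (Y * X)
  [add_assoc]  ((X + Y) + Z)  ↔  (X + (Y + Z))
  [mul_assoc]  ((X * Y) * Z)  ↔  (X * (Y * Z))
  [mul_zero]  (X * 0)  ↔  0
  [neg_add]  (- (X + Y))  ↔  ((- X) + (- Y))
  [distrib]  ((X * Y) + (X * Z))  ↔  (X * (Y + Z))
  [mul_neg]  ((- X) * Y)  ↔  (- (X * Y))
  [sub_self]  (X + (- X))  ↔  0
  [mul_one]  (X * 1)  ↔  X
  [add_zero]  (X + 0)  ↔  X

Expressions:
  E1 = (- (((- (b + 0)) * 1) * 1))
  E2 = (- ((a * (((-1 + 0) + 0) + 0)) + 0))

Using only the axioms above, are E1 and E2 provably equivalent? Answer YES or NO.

NO

Every axiom is a valid identity, so a rewrite proof would force E1 and E2 to agree under every assignment.
At a=0, b=1: E1 = 1 but E2 = 0; they differ, so no derivation exists.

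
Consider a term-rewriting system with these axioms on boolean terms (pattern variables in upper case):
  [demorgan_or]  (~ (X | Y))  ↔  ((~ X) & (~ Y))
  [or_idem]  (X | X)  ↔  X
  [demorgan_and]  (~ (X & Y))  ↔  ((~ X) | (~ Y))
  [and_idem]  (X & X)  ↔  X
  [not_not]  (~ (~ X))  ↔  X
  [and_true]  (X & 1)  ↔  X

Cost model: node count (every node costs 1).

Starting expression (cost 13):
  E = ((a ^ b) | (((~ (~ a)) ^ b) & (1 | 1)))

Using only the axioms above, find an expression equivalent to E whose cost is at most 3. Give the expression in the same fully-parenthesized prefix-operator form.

(a ^ b)   [cost 3]

step 1: not_not (→) rewrites (~ (~ a)) into a, now ((a ^ b) | ((a ^ b) & (1 | 1)))
step 2: or_idem (→) rewrites (1 | 1) into 1, now ((a ^ b) | ((a ^ b) & 1))
step 3: and_true (→) rewrites ((a ^ b) & 1) into (a ^ b), now ((a ^ b) | (a ^ b))
step 4: or_idem (→) rewrites ((a ^ b) | (a ^ b)) into (a ^ b), reaching cost 3 (bound 3)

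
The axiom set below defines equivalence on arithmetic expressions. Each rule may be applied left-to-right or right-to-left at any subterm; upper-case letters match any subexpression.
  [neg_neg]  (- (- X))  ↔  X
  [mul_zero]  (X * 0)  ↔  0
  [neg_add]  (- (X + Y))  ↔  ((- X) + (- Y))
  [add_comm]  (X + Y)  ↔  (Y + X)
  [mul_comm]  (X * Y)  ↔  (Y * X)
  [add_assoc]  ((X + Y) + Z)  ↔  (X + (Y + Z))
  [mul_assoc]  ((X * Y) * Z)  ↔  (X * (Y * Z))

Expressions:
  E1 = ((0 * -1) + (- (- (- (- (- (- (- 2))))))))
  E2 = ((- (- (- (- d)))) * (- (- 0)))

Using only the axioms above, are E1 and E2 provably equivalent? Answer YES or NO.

NO

The axioms are sound identities: if E1 ↔* E2 then E1 and E2 evaluate identically under any assignment.
Under d=0: E1 evaluates to -2, E2 to 0. Distinct ⇒ no rewrite sequence connects them.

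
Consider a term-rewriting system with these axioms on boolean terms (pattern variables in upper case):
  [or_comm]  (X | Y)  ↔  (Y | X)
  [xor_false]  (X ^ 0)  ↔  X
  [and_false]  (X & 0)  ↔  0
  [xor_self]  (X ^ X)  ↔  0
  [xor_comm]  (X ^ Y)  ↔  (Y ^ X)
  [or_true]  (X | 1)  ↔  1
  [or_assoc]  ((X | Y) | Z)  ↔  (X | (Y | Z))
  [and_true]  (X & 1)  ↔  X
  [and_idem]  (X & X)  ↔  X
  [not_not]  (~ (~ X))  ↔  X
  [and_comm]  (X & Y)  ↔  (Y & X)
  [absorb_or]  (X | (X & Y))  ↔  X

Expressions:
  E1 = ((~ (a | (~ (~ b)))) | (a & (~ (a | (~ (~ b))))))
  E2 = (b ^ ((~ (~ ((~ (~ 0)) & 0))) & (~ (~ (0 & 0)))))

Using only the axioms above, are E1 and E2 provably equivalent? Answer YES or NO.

All listed rules preserve value, hence provable equivalence implies equal values everywhere; look for a separating assignment.
a=0, b=0 gives E1 ↦ 1, E2 ↦ 0; values differ ⇒ not provably equivalent.

NO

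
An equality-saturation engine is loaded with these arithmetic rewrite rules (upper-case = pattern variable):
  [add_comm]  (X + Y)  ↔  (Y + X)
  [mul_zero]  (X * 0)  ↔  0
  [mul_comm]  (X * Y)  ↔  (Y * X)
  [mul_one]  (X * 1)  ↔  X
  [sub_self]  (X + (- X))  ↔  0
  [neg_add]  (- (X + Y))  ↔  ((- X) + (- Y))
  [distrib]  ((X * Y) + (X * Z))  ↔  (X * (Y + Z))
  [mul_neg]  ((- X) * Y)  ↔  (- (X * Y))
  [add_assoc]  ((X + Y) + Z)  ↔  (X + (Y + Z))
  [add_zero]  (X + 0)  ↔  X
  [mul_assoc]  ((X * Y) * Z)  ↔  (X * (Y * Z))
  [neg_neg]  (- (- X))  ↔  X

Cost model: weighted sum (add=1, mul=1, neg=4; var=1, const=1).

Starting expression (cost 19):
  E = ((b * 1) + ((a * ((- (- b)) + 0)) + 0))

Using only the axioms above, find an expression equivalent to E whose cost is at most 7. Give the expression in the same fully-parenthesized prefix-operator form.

((b * 1) + (a * b))   [cost 7]

(1) ((a * ((- (- b)) + 0)) + 0)  =[add_zero →]=  (a * ((- (- b)) + 0))    ⊢ ((b * 1) + (a * ((- (- b)) + 0)))
(2) ((- (- b)) + 0)  =[add_zero →]=  (- (- b))    ⊢ ((b * 1) + (a * (- (- b))))
(3) (- (- b))  =[neg_neg →]=  b    ⊢ cost 7, within 7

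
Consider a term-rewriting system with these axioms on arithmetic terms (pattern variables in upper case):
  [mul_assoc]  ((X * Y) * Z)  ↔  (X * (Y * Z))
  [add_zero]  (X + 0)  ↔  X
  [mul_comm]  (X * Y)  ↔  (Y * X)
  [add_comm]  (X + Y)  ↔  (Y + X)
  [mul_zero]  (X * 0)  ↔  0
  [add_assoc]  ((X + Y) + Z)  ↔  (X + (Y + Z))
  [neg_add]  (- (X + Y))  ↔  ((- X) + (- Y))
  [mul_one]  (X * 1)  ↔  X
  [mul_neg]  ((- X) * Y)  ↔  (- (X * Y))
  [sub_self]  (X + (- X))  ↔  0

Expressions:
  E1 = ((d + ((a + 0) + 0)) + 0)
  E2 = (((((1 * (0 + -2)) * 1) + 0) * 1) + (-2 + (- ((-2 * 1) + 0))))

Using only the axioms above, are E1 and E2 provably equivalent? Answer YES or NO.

The axioms are sound identities: if E1 ↔* E2 then E1 and E2 evaluate identically under any assignment.
Under a=0, d=0: E1 evaluates to 0, E2 to -2. Distinct ⇒ no rewrite sequence connects them.

NO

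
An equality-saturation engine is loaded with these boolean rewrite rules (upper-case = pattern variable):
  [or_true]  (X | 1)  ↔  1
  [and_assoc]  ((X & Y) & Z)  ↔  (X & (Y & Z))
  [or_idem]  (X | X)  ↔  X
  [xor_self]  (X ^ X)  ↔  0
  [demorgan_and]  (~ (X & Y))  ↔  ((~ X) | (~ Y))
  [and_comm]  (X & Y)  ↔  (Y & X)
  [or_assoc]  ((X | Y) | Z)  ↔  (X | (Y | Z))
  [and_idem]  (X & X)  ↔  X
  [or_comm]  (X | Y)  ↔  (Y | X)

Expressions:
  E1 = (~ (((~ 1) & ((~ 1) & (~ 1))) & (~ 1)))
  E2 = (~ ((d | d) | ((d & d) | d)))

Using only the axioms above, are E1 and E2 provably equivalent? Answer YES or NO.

The axioms are sound identities: if E1 ↔* E2 then E1 and E2 evaluate identically under any assignment.
Under d=1: E1 evaluates to 1, E2 to 0. Distinct ⇒ no rewrite sequence connects them.

NO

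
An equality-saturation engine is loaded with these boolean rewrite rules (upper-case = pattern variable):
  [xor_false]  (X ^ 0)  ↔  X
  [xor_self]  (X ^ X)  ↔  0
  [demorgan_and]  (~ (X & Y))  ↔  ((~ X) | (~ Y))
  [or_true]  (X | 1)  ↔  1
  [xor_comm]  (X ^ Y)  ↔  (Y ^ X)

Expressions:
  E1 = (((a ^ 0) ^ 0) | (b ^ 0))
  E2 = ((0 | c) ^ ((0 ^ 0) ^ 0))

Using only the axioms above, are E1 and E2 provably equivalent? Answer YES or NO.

Every axiom is a valid identity, so a rewrite proof would force E1 and E2 to agree under every assignment.
At a=0, b=0, c=1: E1 = 0 but E2 = 1; they differ, so no derivation exists.

NO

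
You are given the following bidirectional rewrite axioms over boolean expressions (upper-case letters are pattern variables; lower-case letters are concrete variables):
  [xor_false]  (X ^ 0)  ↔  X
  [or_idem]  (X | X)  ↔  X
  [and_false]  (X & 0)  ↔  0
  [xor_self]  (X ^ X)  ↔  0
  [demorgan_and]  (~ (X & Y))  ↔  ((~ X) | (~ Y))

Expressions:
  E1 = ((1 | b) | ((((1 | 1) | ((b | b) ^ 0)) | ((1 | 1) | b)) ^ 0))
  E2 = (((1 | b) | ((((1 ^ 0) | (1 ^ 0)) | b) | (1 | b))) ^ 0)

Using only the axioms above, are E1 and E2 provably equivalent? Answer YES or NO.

YES

(1) ((b | b) ^ 0)  =[xor_false →]=  (b | b)    ⊢ ((1 | b) | ((((1 | 1) | (b | b)) | ((1 | 1) | b)) ^ 0))
(2) (b | b)  =[or_idem →]=  b    ⊢ ((1 | b) | ((((1 | 1) | b) | ((1 | 1) | b)) ^ 0))
(3) (((1 | 1) | b) | ((1 | 1) | b))  =[or_idem →]=  ((1 | 1) | b)    ⊢ ((1 | b) | (((1 | 1) | b) ^ 0))
(4) (((1 | 1) | b) ^ 0)  =[xor_false →]=  ((1 | 1) | b)    ⊢ ((1 | b) | ((1 | 1) | b))
(5) (1 | 1)  =[or_idem →]=  1    ⊢ ((1 | b) | (1 | b))
(6) (1 | b)  =[or_idem ←]=  ((1 | b) | (1 | b))    ⊢ ((1 | b) | ((1 | b) | (1 | b)))
(7) 1  =[xor_false ←]=  (1 ^ 0)    ⊢ ((1 | b) | (((1 ^ 0) | b) | (1 | b)))
(8) ((1 | b) | (((1 ^ 0) | b) | (1 | b)))  =[xor_false ←]=  (((1 | b) | (((1 ^ 0) | b) | (1 | b))) ^ 0)
(9) (1 ^ 0)  =[or_idem ←]=  ((1 ^ 0) | (1 ^ 0))    ⊢ E2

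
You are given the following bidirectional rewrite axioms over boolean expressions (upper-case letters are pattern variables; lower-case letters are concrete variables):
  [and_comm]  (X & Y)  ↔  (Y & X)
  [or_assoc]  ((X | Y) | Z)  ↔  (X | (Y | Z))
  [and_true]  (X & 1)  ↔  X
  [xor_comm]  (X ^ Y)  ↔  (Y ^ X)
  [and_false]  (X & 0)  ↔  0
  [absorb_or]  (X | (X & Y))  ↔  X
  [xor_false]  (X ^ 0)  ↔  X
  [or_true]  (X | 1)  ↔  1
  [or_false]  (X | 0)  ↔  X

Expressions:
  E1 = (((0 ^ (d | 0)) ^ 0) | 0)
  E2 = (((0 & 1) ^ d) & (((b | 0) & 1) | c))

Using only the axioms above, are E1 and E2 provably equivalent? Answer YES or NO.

The axioms are sound identities: if E1 ↔* E2 then E1 and E2 evaluate identically under any assignment.
Under b=0, c=0, d=1: E1 evaluates to 1, E2 to 0. Distinct ⇒ no rewrite sequence connects them.

NO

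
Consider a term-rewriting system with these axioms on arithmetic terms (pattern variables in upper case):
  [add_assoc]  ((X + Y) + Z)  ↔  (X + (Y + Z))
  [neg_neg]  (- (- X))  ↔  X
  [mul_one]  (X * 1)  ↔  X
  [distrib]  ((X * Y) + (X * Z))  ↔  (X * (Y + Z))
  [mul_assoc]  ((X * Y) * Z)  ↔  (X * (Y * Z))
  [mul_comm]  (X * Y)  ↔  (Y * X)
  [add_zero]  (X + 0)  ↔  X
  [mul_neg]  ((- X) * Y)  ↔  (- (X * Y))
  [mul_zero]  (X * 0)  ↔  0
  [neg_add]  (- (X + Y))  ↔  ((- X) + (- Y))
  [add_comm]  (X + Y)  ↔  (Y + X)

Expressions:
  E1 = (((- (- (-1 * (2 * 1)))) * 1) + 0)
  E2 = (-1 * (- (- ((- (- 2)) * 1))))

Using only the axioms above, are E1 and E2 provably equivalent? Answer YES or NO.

YES

(1) (- (- (-1 * (2 * 1))))  =[neg_neg →]=  (-1 * (2 * 1))    ⊢ (((-1 * (2 * 1)) * 1) + 0)
(2) (2 * 1)  =[mul_one →]=  2    ⊢ (((-1 * 2) * 1) + 0)
(3) ((-1 * 2) * 1)  =[mul_one →]=  (-1 * 2)    ⊢ ((-1 * 2) + 0)
(4) ((-1 * 2) + 0)  =[add_zero →]=  (-1 * 2)
(5) 2  =[neg_neg ←]=  (- (- 2))    ⊢ (-1 * (- (- 2)))
(6) (- (- 2))  =[mul_one ←]=  ((- (- 2)) * 1)    ⊢ (-1 * ((- (- 2)) * 1))
(7) ((- (- 2)) * 1)  =[neg_neg ←]=  (- (- ((- (- 2)) * 1)))    ⊢ E2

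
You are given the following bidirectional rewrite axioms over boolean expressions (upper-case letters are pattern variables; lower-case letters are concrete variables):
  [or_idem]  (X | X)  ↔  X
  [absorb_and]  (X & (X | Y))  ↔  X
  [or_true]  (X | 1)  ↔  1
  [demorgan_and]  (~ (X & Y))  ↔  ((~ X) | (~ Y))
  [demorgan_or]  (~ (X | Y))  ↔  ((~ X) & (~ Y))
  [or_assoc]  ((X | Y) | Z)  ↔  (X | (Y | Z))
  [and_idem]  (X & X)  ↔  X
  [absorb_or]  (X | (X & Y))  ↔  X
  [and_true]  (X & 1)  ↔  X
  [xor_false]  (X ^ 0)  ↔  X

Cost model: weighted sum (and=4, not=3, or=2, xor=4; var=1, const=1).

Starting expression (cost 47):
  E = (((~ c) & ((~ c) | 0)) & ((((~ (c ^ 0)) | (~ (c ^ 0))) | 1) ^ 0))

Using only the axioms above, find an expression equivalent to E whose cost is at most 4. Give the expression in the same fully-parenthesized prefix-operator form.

1. [or_idem →] ((~ (c ^ 0)) | (~ (c ^ 0)))  →  (~ (c ^ 0));  E = (((~ c) & ((~ c) | 0)) & (((~ (c ^ 0)) | 1) ^ 0))
2. [absorb_and →] ((~ c) & ((~ c) | 0))  →  (~ c);  E = ((~ c) & (((~ (c ^ 0)) | 1) ^ 0))
3. [xor_false →] (((~ (c ^ 0)) | 1) ^ 0)  →  ((~ (c ^ 0)) | 1);  E = ((~ c) & ((~ (c ^ 0)) | 1))
4. [xor_false →] (c ^ 0)  →  c;  E = ((~ c) & ((~ c) | 1))
5. [absorb_and →] ((~ c) & ((~ c) | 1))  →  (~ c);  cost 4 ≤ 4, done

(~ c)   [cost 4]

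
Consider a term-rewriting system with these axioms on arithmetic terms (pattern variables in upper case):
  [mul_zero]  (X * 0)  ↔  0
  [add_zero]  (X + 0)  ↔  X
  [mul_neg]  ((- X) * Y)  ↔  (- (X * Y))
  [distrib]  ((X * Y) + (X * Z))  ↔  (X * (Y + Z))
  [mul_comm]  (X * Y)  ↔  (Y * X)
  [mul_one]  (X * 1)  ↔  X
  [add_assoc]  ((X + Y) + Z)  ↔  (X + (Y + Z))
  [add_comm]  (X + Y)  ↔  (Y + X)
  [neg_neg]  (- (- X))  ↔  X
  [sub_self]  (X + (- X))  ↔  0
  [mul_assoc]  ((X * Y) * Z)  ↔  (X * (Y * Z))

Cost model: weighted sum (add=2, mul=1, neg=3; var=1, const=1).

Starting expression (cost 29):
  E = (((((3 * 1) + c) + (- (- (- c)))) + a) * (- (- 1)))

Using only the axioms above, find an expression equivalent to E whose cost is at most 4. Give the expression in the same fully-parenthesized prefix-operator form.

(3 + a)   [cost 4]

step 1: neg_neg (→) rewrites (- (- (- c))) into (- c), now (((((3 * 1) + c) + (- c)) + a) * (- (- 1)))
step 2: add_assoc (→) rewrites (((3 * 1) + c) + (- c)) into ((3 * 1) + (c + (- c))), now ((((3 * 1) + (c + (- c))) + a) * (- (- 1)))
step 3: neg_neg (→) rewrites (- (- 1)) into 1, now ((((3 * 1) + (c + (- c))) + a) * 1)
step 4: mul_one (→) rewrites ((((3 * 1) + (c + (- c))) + a) * 1) into (((3 * 1) + (c + (- c))) + a)
step 5: sub_self (→) rewrites (c + (- c)) into 0, now (((3 * 1) + 0) + a)
step 6: mul_one (→) rewrites (3 * 1) into 3, now ((3 + 0) + a)
step 7: add_zero (→) rewrites (3 + 0) into 3, reaching cost 4 (bound 4)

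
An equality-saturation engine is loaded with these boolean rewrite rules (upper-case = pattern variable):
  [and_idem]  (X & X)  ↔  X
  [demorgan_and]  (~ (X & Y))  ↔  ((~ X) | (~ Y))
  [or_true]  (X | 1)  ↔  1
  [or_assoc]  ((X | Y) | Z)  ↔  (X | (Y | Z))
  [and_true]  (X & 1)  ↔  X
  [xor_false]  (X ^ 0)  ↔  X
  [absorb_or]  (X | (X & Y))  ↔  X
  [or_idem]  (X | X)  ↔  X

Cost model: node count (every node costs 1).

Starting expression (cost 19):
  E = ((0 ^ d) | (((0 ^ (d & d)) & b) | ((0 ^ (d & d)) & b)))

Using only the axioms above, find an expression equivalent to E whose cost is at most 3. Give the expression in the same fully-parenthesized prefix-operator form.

(0 ^ d)   [cost 3]

1. [or_idem →] (((0 ^ (d & d)) & b) | ((0 ^ (d & d)) & b))  →  ((0 ^ (d & d)) & b);  E = ((0 ^ d) | ((0 ^ (d & d)) & b))
2. [and_idem →] (d & d)  →  d;  E = ((0 ^ d) | ((0 ^ d) & b))
3. [absorb_or →] ((0 ^ d) | ((0 ^ d) & b))  →  (0 ^ d);  cost 3 ≤ 3, done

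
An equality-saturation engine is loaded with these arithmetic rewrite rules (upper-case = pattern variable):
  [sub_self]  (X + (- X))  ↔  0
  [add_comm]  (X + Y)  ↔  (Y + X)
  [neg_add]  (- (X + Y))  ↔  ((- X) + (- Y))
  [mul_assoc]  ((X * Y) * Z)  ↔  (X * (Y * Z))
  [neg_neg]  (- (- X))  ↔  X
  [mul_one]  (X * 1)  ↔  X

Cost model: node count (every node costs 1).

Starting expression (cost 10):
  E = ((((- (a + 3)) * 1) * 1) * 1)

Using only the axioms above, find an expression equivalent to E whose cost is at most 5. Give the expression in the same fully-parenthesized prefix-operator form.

step 1: mul_one (→) rewrites ((- (a + 3)) * 1) into (- (a + 3)), now (((- (a + 3)) * 1) * 1)
step 2: mul_one (→) rewrites (((- (a + 3)) * 1) * 1) into ((- (a + 3)) * 1)
step 3: mul_one (→) rewrites ((- (a + 3)) * 1) into (- (a + 3)), reaching cost 4 (bound 5)

(- (a + 3))   [cost 4]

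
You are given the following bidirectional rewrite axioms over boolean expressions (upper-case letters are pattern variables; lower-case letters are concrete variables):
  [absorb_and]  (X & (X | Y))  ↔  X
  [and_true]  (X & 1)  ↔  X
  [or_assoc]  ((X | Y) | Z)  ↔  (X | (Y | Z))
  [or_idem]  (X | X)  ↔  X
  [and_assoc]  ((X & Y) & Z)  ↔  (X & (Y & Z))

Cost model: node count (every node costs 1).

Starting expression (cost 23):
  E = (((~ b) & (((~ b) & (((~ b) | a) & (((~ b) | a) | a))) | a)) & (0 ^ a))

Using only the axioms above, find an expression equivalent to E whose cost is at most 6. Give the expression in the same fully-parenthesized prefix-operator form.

((~ b) & (0 ^ a))   [cost 6]

(1) (((~ b) | a) & (((~ b) | a) | a))  =[absorb_and →]=  ((~ b) | a)    ⊢ (((~ b) & (((~ b) & ((~ b) | a)) | a)) & (0 ^ a))
(2) ((~ b) & ((~ b) | a))  =[absorb_and →]=  (~ b)    ⊢ (((~ b) & ((~ b) | a)) & (0 ^ a))
(3) ((~ b) & ((~ b) | a))  =[absorb_and →]=  (~ b)    ⊢ cost 6, within 6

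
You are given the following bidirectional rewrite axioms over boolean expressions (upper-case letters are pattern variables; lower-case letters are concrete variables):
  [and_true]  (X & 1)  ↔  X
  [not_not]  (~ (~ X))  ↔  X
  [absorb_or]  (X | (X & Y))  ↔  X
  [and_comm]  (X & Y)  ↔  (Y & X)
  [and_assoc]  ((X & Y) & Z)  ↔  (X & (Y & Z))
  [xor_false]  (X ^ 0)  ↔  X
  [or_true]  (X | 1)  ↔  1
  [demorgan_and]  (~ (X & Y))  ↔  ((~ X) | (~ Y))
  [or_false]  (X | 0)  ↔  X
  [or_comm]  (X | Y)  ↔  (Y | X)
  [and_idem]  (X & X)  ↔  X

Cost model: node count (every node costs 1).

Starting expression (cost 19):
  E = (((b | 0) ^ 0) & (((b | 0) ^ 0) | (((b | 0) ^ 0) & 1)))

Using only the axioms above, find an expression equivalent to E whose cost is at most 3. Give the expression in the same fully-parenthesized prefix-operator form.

1. [absorb_or →] (((b | 0) ^ 0) | (((b | 0) ^ 0) & 1))  →  ((b | 0) ^ 0);  E = (((b | 0) ^ 0) & ((b | 0) ^ 0))
2. [and_idem →] (((b | 0) ^ 0) & ((b | 0) ^ 0))  →  ((b | 0) ^ 0)
3. [xor_false →] ((b | 0) ^ 0)  →  (b | 0);  cost 3 ≤ 3, done

(b | 0)   [cost 3]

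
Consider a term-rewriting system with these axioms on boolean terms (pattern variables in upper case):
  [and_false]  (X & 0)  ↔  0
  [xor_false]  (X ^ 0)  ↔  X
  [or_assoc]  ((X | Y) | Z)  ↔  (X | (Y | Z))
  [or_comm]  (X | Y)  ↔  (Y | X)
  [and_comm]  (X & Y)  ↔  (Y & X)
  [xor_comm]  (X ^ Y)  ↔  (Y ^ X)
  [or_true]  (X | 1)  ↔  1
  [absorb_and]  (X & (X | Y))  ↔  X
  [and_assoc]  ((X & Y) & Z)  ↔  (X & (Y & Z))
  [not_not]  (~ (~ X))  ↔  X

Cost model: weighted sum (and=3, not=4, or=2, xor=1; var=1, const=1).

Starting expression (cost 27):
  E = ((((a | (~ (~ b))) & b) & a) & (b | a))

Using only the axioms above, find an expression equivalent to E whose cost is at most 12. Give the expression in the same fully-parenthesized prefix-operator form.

((b & a) & (b | a))   [cost 12]

step 1: not_not (→) rewrites (~ (~ b)) into b, now ((((a | b) & b) & a) & (b | a))
step 2: or_comm (→) rewrites (a | b) into (b | a), now ((((b | a) & b) & a) & (b | a))
step 3: and_comm (→) rewrites ((b | a) & b) into (b & (b | a)), now (((b & (b | a)) & a) & (b | a))
step 4: absorb_and (→) rewrites (b & (b | a)) into b, reaching cost 12 (bound 12)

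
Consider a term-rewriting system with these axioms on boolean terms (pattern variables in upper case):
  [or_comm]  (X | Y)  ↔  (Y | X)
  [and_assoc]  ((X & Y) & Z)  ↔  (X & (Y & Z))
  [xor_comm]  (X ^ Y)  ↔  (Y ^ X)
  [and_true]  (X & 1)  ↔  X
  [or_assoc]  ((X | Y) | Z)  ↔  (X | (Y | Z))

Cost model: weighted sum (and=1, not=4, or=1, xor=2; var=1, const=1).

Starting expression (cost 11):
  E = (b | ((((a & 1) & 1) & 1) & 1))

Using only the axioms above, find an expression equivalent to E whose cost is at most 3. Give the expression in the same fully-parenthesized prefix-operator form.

step 1: and_true (→) rewrites (((a & 1) & 1) & 1) into ((a & 1) & 1), now (b | (((a & 1) & 1) & 1))
step 2: and_true (→) rewrites (a & 1) into a, now (b | ((a & 1) & 1))
step 3: and_true (→) rewrites ((a & 1) & 1) into (a & 1), now (b | (a & 1))
step 4: and_true (→) rewrites (a & 1) into a, reaching cost 3 (bound 3)

(b | a)   [cost 3]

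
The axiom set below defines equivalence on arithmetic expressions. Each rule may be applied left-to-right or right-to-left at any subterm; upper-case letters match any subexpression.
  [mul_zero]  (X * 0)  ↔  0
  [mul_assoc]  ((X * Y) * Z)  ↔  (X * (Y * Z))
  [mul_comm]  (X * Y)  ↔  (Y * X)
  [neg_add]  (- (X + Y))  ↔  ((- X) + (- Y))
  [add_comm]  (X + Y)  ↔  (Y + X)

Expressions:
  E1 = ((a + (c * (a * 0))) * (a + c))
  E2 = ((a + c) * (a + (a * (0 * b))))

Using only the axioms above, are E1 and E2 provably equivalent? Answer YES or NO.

YES

(1) (a * 0)  =[mul_zero →]=  0    ⊢ ((a + (c * 0)) * (a + c))
(2) (c * 0)  =[mul_zero →]=  0    ⊢ ((a + 0) * (a + c))
(3) ((a + 0) * (a + c))  =[mul_comm →]=  ((a + c) * (a + 0))
(4) (a + 0)  =[add_comm →]=  (0 + a)    ⊢ ((a + c) * (0 + a))
(5) (a + c)  =[add_comm →]=  (c + a)    ⊢ ((c + a) * (0 + a))
(6) 0  =[mul_zero ←]=  (a * 0)    ⊢ ((c + a) * ((a * 0) + a))
(7) ((c + a) * ((a * 0) + a))  =[mul_comm →]=  (((a * 0) + a) * (c + a))
(8) ((a * 0) + a)  =[add_comm →]=  (a + (a * 0))    ⊢ ((a + (a * 0)) * (c + a))
(9) (a * 0)  =[mul_comm →]=  (0 * a)    ⊢ ((a + (0 * a)) * (c + a))
(10) (a + (0 * a))  =[add_comm →]=  ((0 * a) + a)    ⊢ (((0 * a) + a) * (c + a))
(11) 0  =[mul_zero ←]=  (b * 0)    ⊢ ((((b * 0) * a) + a) * (c + a))
(12) (b * 0)  =[mul_comm →]=  (0 * b)    ⊢ ((((0 * b) * a) + a) * (c + a))
(13) ((0 * b) * a)  =[mul_comm →]=  (a * (0 * b))    ⊢ (((a * (0 * b)) + a) * (c + a))
(14) (((a * (0 * b)) + a) * (c + a))  =[mul_comm →]=  ((c + a) * ((a * (0 * b)) + a))
(15) (0 * b)  =[mul_comm →]=  (b * 0)    ⊢ ((c + a) * ((a * (b * 0)) + a))
(16) (c + a)  =[add_comm →]=  (a + c)    ⊢ ((a + c) * ((a * (b * 0)) + a))
(17) ((a * (b * 0)) + a)  =[add_comm →]=  (a + (a * (b * 0)))    ⊢ ((a + c) * (a + (a * (b * 0))))
(18) (a * (b * 0))  =[mul_comm →]=  ((b * 0) * a)    ⊢ ((a + c) * (a + ((b * 0) * a)))
(19) (b * 0)  =[mul_comm →]=  (0 * b)    ⊢ ((a + c) * (a + ((0 * b) * a)))
(20) ((0 * b) * a)  =[mul_comm →]=  (a * (0 * b))    ⊢ E2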